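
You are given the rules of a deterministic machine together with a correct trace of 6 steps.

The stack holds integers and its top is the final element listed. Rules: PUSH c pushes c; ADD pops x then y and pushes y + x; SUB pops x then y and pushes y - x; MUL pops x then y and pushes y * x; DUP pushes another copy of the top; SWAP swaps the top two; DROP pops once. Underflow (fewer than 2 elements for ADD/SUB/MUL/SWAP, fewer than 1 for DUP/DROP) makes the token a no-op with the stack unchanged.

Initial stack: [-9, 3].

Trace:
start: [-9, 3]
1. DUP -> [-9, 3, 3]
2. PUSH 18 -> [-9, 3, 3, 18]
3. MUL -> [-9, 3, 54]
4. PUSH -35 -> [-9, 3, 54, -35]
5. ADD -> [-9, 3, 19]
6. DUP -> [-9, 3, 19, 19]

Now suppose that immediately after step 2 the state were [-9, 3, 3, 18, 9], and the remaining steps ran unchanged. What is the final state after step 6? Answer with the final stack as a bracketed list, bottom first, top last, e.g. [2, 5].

state after step 2 := [-9, 3, 3, 18, 9]
3. MUL -> [-9, 3, 3, 162]
4. PUSH -35 -> [-9, 3, 3, 162, -35]
5. ADD -> [-9, 3, 3, 127]
6. DUP -> [-9, 3, 3, 127, 127]

[-9, 3, 3, 127, 127]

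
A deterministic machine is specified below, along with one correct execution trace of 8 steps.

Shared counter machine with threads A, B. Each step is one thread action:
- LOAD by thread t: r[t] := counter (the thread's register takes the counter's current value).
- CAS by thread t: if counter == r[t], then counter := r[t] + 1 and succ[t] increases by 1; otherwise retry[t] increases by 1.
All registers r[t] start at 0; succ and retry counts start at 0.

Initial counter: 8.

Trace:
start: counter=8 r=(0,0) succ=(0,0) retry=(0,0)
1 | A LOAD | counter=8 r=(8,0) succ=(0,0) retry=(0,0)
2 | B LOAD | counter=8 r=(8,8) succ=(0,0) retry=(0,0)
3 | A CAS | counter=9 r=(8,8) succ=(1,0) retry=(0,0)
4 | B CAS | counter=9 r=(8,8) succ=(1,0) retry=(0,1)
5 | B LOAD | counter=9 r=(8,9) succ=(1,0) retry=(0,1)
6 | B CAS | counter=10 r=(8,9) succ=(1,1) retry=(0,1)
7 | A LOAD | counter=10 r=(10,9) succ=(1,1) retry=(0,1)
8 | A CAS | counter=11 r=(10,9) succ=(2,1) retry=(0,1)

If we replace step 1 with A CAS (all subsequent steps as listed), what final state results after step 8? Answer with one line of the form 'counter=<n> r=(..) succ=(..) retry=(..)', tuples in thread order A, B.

(re-executing from step 1 with the substitution; state before step 1: counter=8 r=(0,0) succ=(0,0) retry=(0,0))
1 | A CAS | counter=8 r=(0,0) succ=(0,0) retry=(1,0)
2 | B LOAD | counter=8 r=(0,8) succ=(0,0) retry=(1,0)
3 | A CAS | counter=8 r=(0,8) succ=(0,0) retry=(2,0)
4 | B CAS | counter=9 r=(0,8) succ=(0,1) retry=(2,0)
5 | B LOAD | counter=9 r=(0,9) succ=(0,1) retry=(2,0)
6 | B CAS | counter=10 r=(0,9) succ=(0,2) retry=(2,0)
7 | A LOAD | counter=10 r=(10,9) succ=(0,2) retry=(2,0)
8 | A CAS | counter=11 r=(10,9) succ=(1,2) retry=(2,0)

counter=11 r=(10,9) succ=(1,2) retry=(2,0)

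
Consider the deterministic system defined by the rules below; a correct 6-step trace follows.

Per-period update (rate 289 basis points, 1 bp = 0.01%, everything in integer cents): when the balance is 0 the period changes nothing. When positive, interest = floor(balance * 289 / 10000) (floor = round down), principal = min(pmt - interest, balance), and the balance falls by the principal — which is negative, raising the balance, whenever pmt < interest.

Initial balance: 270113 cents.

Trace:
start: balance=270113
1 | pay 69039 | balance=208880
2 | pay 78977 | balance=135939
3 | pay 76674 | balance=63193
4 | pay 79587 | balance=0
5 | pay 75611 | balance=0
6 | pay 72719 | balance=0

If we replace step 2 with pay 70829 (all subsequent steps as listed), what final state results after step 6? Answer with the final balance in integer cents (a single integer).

0

(re-executing from step 2 with the substitution; state before step 2: balance=208880)
2 | pay 70829 | balance=144087
3 | pay 76674 | balance=71577
4 | pay 79587 | balance=0
5 | pay 75611 | balance=0
6 | pay 72719 | balance=0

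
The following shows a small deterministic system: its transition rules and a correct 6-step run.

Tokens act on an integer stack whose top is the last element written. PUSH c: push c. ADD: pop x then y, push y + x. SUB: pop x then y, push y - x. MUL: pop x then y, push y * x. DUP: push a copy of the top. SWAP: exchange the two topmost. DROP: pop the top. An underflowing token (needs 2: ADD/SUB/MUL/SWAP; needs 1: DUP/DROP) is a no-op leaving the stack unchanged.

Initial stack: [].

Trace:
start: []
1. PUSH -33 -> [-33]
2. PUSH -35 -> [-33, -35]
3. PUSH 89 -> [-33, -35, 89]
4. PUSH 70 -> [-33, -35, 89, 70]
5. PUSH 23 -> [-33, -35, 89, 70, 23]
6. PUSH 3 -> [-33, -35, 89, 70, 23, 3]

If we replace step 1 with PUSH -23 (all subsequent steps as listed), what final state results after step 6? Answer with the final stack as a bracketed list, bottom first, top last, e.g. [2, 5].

(re-executing from step 1 with the substitution; state before step 1: [])
1. PUSH -23 -> [-23]
2. PUSH -35 -> [-23, -35]
3. PUSH 89 -> [-23, -35, 89]
4. PUSH 70 -> [-23, -35, 89, 70]
5. PUSH 23 -> [-23, -35, 89, 70, 23]
6. PUSH 3 -> [-23, -35, 89, 70, 23, 3]

[-23, -35, 89, 70, 23, 3]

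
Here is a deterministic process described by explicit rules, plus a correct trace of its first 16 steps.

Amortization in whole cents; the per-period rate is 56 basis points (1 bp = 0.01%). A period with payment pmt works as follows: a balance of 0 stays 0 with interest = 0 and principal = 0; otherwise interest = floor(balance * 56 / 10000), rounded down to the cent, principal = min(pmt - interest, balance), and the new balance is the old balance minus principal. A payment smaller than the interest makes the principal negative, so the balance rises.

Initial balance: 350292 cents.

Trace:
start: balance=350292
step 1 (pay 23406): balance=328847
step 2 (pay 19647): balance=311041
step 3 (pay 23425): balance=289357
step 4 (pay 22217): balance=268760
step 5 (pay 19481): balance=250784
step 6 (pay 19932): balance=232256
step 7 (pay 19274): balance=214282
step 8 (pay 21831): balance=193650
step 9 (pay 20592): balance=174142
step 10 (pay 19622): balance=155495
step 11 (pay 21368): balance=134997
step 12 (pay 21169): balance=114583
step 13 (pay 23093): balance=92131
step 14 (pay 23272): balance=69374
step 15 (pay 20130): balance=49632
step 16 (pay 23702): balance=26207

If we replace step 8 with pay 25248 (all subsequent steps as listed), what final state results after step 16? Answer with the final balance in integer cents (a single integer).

(re-executing from step 8 with the substitution; state before step 8: balance=214282)
step 8 (pay 25248): balance=190233
step 9 (pay 20592): balance=170706
step 10 (pay 19622): balance=152039
step 11 (pay 21368): balance=131522
step 12 (pay 21169): balance=111089
step 13 (pay 23093): balance=88618
step 14 (pay 23272): balance=65842
step 15 (pay 20130): balance=46080
step 16 (pay 23702): balance=22636

22636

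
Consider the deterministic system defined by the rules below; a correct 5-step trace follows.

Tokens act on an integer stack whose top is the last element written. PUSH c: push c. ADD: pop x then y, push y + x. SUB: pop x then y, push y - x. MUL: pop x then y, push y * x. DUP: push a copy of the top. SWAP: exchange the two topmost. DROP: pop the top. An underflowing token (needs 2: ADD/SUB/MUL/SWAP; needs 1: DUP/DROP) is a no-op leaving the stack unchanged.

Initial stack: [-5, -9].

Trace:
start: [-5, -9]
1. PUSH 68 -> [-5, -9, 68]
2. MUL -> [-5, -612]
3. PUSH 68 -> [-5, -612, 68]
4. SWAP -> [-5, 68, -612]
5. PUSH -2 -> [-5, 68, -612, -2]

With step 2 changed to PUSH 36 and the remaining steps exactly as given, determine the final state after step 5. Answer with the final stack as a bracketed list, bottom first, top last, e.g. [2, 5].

[-5, -9, 68, 68, 36, -2]

(re-executing from step 2 with the substitution; state before step 2: [-5, -9, 68])
2. PUSH 36 -> [-5, -9, 68, 36]
3. PUSH 68 -> [-5, -9, 68, 36, 68]
4. SWAP -> [-5, -9, 68, 68, 36]
5. PUSH -2 -> [-5, -9, 68, 68, 36, -2]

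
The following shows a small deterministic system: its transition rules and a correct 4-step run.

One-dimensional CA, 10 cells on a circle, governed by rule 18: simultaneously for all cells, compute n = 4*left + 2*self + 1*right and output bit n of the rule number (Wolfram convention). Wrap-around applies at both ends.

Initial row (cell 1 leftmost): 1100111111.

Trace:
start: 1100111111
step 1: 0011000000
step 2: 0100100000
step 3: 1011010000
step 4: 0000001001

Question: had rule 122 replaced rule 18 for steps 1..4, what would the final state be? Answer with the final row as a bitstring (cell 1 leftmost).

0000001111

(re-executing steps 1..4 under rule 122; state before step 1: 1100111111)
step 1: 0111100000
step 2: 1100110000
step 3: 1111111001
step 4: 0000001111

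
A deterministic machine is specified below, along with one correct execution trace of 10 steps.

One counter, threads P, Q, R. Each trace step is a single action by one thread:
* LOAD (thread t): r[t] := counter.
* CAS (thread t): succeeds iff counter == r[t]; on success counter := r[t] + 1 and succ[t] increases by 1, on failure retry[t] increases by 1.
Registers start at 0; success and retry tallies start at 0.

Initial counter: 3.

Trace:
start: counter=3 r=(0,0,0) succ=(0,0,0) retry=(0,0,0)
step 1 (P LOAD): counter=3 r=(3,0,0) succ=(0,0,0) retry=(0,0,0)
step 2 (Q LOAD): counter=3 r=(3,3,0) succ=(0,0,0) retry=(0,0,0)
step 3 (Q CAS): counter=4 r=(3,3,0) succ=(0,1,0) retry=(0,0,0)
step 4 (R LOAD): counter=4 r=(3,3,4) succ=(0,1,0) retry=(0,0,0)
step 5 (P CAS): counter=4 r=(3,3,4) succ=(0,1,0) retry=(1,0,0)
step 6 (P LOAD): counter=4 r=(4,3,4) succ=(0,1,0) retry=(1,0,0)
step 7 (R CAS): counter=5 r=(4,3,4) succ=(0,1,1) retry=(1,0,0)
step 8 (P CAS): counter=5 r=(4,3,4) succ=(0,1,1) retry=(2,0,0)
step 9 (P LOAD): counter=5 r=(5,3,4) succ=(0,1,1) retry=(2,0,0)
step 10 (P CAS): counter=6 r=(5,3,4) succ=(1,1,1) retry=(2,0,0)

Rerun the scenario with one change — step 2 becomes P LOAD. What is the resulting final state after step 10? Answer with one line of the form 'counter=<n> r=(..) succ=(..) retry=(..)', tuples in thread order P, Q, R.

counter=6 r=(5,0,3) succ=(3,0,0) retry=(0,1,1)

(re-executing from step 2 with the substitution; state before step 2: counter=3 r=(3,0,0) succ=(0,0,0) retry=(0,0,0))
step 2 (P LOAD): counter=3 r=(3,0,0) succ=(0,0,0) retry=(0,0,0)
step 3 (Q CAS): counter=3 r=(3,0,0) succ=(0,0,0) retry=(0,1,0)
step 4 (R LOAD): counter=3 r=(3,0,3) succ=(0,0,0) retry=(0,1,0)
step 5 (P CAS): counter=4 r=(3,0,3) succ=(1,0,0) retry=(0,1,0)
step 6 (P LOAD): counter=4 r=(4,0,3) succ=(1,0,0) retry=(0,1,0)
step 7 (R CAS): counter=4 r=(4,0,3) succ=(1,0,0) retry=(0,1,1)
step 8 (P CAS): counter=5 r=(4,0,3) succ=(2,0,0) retry=(0,1,1)
step 9 (P LOAD): counter=5 r=(5,0,3) succ=(2,0,0) retry=(0,1,1)
step 10 (P CAS): counter=6 r=(5,0,3) succ=(3,0,0) retry=(0,1,1)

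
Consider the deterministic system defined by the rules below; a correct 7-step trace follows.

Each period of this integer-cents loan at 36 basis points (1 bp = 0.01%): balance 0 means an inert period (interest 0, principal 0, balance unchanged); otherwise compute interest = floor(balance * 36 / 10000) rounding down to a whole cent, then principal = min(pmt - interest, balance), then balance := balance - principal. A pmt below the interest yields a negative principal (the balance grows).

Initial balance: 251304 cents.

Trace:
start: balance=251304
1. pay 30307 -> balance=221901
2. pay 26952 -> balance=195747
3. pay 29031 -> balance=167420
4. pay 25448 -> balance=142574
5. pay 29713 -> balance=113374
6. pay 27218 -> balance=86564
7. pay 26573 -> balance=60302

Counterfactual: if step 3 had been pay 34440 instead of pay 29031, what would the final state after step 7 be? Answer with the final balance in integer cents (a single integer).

(re-executing from step 3 with the substitution; state before step 3: balance=195747)
3. pay 34440 -> balance=162011
4. pay 25448 -> balance=137146
5. pay 29713 -> balance=107926
6. pay 27218 -> balance=81096
7. pay 26573 -> balance=54814

54814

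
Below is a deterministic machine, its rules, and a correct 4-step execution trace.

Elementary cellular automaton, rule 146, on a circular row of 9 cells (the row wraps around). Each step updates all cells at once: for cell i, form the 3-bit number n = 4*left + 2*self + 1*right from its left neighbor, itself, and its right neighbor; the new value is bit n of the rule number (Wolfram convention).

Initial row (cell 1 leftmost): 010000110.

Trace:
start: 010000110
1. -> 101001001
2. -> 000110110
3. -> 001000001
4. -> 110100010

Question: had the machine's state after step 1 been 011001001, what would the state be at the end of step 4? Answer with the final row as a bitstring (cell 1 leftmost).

state after step 1 := 011001001
2. -> 000110110
3. -> 001000001
4. -> 110100010

110100010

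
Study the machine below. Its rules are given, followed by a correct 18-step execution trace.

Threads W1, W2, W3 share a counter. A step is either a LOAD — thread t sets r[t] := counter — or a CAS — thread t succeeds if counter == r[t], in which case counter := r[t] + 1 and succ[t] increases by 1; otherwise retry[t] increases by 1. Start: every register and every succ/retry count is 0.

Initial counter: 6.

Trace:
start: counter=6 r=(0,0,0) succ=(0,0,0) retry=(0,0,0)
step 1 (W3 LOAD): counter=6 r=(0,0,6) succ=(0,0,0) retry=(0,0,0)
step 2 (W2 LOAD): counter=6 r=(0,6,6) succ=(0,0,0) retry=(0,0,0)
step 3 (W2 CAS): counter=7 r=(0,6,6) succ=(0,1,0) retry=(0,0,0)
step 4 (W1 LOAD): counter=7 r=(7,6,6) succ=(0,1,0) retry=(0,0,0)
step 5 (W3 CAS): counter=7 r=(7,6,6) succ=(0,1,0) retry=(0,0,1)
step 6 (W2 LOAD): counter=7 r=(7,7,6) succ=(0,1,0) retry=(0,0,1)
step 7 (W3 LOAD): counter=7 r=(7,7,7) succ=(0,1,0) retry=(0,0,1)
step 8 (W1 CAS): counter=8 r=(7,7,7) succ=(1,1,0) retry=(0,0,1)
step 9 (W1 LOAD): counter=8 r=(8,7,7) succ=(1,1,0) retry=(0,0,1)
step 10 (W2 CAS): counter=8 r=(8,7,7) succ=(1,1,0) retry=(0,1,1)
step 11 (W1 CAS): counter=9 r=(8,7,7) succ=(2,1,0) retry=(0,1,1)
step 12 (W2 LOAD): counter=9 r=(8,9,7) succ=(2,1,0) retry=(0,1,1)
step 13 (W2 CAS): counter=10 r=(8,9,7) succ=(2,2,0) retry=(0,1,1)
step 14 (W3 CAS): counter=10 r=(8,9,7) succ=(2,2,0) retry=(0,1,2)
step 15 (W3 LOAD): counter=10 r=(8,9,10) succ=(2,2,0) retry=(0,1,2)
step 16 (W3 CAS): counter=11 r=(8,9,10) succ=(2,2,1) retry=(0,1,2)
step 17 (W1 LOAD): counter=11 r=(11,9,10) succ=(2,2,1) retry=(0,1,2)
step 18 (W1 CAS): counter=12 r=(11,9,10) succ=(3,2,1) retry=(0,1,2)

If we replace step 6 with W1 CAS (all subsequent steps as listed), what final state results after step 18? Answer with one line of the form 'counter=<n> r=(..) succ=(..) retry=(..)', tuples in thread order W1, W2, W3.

counter=12 r=(11,9,10) succ=(3,2,1) retry=(1,1,2)

(re-executing from step 6 with the substitution; state before step 6: counter=7 r=(7,6,6) succ=(0,1,0) retry=(0,0,1))
step 6 (W1 CAS): counter=8 r=(7,6,6) succ=(1,1,0) retry=(0,0,1)
step 7 (W3 LOAD): counter=8 r=(7,6,8) succ=(1,1,0) retry=(0,0,1)
step 8 (W1 CAS): counter=8 r=(7,6,8) succ=(1,1,0) retry=(1,0,1)
step 9 (W1 LOAD): counter=8 r=(8,6,8) succ=(1,1,0) retry=(1,0,1)
step 10 (W2 CAS): counter=8 r=(8,6,8) succ=(1,1,0) retry=(1,1,1)
step 11 (W1 CAS): counter=9 r=(8,6,8) succ=(2,1,0) retry=(1,1,1)
step 12 (W2 LOAD): counter=9 r=(8,9,8) succ=(2,1,0) retry=(1,1,1)
step 13 (W2 CAS): counter=10 r=(8,9,8) succ=(2,2,0) retry=(1,1,1)
step 14 (W3 CAS): counter=10 r=(8,9,8) succ=(2,2,0) retry=(1,1,2)
step 15 (W3 LOAD): counter=10 r=(8,9,10) succ=(2,2,0) retry=(1,1,2)
step 16 (W3 CAS): counter=11 r=(8,9,10) succ=(2,2,1) retry=(1,1,2)
step 17 (W1 LOAD): counter=11 r=(11,9,10) succ=(2,2,1) retry=(1,1,2)
step 18 (W1 CAS): counter=12 r=(11,9,10) succ=(3,2,1) retry=(1,1,2)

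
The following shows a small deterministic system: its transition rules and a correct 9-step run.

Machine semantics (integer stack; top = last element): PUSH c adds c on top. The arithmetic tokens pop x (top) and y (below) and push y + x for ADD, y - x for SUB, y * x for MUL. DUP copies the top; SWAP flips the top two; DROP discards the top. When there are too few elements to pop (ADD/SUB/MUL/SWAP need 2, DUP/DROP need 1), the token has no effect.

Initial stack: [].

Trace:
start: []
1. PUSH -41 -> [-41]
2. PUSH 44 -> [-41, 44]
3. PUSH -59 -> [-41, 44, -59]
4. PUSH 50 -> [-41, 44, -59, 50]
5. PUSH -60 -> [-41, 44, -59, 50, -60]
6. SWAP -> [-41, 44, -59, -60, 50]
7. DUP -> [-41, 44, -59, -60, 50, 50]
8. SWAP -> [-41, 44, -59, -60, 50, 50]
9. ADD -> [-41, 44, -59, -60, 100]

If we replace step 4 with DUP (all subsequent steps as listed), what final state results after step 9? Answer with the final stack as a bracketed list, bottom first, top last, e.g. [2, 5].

(re-executing from step 4 with the substitution; state before step 4: [-41, 44, -59])
4. DUP -> [-41, 44, -59, -59]
5. PUSH -60 -> [-41, 44, -59, -59, -60]
6. SWAP -> [-41, 44, -59, -60, -59]
7. DUP -> [-41, 44, -59, -60, -59, -59]
8. SWAP -> [-41, 44, -59, -60, -59, -59]
9. ADD -> [-41, 44, -59, -60, -118]

[-41, 44, -59, -60, -118]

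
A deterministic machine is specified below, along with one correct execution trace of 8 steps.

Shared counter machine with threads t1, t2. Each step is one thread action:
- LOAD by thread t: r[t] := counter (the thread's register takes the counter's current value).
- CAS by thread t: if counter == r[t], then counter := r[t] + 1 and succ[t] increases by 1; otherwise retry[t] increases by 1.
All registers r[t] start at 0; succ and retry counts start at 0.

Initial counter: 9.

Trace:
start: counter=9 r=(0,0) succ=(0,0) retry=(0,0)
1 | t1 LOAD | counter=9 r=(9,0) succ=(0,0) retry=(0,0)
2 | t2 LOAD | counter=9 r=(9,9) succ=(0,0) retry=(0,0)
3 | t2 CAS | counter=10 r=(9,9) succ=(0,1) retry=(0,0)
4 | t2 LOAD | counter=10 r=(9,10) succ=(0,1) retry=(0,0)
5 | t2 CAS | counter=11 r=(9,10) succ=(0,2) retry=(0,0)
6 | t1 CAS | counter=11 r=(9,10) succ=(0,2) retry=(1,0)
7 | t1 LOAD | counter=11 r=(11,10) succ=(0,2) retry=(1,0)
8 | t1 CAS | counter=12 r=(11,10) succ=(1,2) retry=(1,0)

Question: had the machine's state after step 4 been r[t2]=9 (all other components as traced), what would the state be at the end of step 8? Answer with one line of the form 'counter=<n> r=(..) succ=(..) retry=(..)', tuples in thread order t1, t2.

state after step 4 := counter=10 r=(9,9) succ=(0,1) retry=(0,0)
5 | t2 CAS | counter=10 r=(9,9) succ=(0,1) retry=(0,1)
6 | t1 CAS | counter=10 r=(9,9) succ=(0,1) retry=(1,1)
7 | t1 LOAD | counter=10 r=(10,9) succ=(0,1) retry=(1,1)
8 | t1 CAS | counter=11 r=(10,9) succ=(1,1) retry=(1,1)

counter=11 r=(10,9) succ=(1,1) retry=(1,1)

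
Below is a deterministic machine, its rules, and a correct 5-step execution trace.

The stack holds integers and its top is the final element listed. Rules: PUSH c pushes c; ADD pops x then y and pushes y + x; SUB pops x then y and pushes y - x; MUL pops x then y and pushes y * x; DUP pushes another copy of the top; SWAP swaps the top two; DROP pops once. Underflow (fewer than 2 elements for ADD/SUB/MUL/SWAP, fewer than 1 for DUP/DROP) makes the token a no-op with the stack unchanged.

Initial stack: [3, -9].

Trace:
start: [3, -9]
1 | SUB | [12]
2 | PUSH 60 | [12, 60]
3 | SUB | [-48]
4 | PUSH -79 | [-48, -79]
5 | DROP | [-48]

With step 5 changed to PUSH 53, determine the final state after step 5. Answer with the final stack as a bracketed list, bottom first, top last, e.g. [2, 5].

[-48, -79, 53]

(re-executing from step 5 with the substitution; state before step 5: [-48, -79])
5 | PUSH 53 | [-48, -79, 53]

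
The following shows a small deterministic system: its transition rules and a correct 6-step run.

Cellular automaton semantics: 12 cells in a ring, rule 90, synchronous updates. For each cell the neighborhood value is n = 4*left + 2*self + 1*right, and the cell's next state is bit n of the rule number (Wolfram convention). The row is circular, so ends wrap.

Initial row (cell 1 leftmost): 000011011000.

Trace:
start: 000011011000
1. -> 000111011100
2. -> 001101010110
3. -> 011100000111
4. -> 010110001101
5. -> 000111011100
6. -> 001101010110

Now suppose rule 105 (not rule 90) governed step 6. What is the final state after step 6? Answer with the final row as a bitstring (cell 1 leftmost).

(re-executing step 6 under rule 105; state before step 6: 000111011100)
6. -> 110101110101

110101110101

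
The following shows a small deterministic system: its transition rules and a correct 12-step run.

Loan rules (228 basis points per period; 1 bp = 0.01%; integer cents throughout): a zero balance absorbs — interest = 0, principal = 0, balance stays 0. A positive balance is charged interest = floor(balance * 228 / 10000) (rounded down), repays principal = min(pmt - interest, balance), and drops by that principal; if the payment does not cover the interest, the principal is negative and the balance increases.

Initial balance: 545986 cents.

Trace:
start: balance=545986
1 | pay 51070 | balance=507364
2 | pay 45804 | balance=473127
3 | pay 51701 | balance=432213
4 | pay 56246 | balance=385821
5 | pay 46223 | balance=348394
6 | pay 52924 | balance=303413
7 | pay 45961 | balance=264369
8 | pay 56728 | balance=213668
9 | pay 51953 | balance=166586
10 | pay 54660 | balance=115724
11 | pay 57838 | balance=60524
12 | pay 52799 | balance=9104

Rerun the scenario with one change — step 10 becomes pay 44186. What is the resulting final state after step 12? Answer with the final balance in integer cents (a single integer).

20062

(re-executing from step 10 with the substitution; state before step 10: balance=166586)
10 | pay 44186 | balance=126198
11 | pay 57838 | balance=71237
12 | pay 52799 | balance=20062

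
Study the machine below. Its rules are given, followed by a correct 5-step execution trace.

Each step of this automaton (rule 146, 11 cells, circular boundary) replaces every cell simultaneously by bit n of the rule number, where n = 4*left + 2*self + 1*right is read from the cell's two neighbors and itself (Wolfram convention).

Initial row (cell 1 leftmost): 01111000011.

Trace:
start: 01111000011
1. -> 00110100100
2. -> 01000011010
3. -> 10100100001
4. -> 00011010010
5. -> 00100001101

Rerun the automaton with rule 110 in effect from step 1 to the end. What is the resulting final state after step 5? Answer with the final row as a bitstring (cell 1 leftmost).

10011011111

(re-executing steps 1..5 under rule 110; state before step 1: 01111000011)
1. -> 11001000111
2. -> 01011001100
3. -> 11111011100
4. -> 10001110101
5. -> 10011011111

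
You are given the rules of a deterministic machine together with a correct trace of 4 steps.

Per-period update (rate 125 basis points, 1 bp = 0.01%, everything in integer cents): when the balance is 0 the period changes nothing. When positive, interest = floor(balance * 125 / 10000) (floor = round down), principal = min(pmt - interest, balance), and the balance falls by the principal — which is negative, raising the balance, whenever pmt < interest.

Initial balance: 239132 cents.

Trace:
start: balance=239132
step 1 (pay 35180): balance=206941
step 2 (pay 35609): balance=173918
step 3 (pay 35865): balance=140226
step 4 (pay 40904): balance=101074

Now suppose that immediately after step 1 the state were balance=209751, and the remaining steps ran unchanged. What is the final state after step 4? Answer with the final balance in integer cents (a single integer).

103991

state after step 1 := balance=209751
step 2 (pay 35609): balance=176763
step 3 (pay 35865): balance=143107
step 4 (pay 40904): balance=103991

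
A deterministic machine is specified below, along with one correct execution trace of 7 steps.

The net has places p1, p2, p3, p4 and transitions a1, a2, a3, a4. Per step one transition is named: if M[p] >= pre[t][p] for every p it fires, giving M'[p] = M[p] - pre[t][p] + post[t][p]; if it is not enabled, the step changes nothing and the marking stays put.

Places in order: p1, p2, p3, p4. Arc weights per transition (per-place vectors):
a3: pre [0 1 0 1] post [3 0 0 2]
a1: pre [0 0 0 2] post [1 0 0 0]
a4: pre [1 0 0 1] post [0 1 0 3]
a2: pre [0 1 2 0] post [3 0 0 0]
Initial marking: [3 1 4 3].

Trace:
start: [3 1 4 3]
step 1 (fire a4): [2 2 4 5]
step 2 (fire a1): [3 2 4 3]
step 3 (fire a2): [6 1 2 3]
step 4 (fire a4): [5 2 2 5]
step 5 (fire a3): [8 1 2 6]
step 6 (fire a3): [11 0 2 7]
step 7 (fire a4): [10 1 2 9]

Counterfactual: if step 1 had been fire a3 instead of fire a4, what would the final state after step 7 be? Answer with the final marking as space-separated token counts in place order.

8 1 4 7

(re-executing from step 1 with the substitution; state before step 1: [3 1 4 3])
step 1 (fire a3): [6 0 4 4]
step 2 (fire a1): [7 0 4 2]
step 3 (fire a2): [7 0 4 2]
step 4 (fire a4): [6 1 4 4]
step 5 (fire a3): [9 0 4 5]
step 6 (fire a3): [9 0 4 5]
step 7 (fire a4): [8 1 4 7]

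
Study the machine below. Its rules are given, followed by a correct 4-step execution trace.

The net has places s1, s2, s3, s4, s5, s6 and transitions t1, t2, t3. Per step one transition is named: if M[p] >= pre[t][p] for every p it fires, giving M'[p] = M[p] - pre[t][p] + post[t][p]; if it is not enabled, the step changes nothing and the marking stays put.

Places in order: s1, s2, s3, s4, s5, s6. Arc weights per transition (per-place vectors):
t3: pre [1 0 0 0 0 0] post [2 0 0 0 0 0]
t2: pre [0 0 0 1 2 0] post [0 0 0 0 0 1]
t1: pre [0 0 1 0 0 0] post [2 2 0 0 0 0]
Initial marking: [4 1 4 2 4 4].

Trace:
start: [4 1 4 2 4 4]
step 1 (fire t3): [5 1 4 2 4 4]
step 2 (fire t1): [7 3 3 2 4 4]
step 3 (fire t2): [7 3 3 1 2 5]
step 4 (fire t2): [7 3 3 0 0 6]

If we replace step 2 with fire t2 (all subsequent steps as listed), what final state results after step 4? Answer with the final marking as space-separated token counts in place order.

(re-executing from step 2 with the substitution; state before step 2: [5 1 4 2 4 4])
step 2 (fire t2): [5 1 4 1 2 5]
step 3 (fire t2): [5 1 4 0 0 6]
step 4 (fire t2): [5 1 4 0 0 6]

5 1 4 0 0 6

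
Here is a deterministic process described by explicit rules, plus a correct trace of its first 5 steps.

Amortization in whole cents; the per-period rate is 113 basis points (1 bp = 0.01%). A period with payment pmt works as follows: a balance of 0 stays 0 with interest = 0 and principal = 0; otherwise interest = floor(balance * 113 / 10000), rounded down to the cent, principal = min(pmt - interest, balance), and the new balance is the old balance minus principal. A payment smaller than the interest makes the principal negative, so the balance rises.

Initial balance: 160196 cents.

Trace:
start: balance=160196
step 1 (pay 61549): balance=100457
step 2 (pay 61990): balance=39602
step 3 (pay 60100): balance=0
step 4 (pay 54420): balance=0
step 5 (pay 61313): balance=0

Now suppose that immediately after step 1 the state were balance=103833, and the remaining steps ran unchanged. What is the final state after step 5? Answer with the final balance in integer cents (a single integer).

state after step 1 := balance=103833
step 2 (pay 61990): balance=43016
step 3 (pay 60100): balance=0
step 4 (pay 54420): balance=0
step 5 (pay 61313): balance=0

0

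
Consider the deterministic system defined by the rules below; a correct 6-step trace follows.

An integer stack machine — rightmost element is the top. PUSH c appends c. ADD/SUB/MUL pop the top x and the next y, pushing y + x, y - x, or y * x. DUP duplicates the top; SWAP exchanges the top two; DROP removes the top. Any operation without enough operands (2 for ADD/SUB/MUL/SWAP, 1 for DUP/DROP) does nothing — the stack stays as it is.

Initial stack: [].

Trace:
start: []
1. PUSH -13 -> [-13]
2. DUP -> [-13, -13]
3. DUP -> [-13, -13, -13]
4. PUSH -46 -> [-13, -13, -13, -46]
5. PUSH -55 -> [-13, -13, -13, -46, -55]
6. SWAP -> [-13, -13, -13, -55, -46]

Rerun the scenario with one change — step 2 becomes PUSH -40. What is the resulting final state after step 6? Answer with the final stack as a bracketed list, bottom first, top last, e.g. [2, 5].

[-13, -40, -40, -55, -46]

(re-executing from step 2 with the substitution; state before step 2: [-13])
2. PUSH -40 -> [-13, -40]
3. DUP -> [-13, -40, -40]
4. PUSH -46 -> [-13, -40, -40, -46]
5. PUSH -55 -> [-13, -40, -40, -46, -55]
6. SWAP -> [-13, -40, -40, -55, -46]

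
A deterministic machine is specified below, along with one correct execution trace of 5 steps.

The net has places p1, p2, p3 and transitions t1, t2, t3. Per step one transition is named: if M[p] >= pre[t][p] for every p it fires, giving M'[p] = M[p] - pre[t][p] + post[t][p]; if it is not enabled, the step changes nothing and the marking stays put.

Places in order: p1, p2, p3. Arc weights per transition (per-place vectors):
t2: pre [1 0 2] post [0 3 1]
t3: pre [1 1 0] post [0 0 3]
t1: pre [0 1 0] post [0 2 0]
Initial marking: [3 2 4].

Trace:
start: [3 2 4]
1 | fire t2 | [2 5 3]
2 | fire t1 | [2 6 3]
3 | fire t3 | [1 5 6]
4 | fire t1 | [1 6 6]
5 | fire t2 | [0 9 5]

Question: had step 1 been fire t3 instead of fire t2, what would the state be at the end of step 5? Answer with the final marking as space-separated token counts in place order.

(re-executing from step 1 with the substitution; state before step 1: [3 2 4])
1 | fire t3 | [2 1 7]
2 | fire t1 | [2 2 7]
3 | fire t3 | [1 1 10]
4 | fire t1 | [1 2 10]
5 | fire t2 | [0 5 9]

0 5 9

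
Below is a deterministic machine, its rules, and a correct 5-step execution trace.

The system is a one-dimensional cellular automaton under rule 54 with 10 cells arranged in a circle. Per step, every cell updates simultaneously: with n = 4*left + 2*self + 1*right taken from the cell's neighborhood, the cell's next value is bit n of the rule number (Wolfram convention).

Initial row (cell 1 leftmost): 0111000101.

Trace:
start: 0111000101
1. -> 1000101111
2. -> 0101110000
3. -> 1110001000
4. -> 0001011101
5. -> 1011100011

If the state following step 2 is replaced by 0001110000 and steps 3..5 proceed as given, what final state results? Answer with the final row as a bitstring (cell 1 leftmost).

1000100010

state after step 2 := 0001110000
3. -> 0010001000
4. -> 0111011100
5. -> 1000100010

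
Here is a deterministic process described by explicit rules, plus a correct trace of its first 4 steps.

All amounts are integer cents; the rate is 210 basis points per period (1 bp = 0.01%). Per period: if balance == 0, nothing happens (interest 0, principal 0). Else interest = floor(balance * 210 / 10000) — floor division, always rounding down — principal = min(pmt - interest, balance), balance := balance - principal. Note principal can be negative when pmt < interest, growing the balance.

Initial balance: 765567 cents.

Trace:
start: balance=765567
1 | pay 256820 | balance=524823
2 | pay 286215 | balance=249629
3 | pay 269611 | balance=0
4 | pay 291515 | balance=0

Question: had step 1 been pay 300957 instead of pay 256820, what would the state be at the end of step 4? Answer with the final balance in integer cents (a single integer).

(re-executing from step 1 with the substitution; state before step 1: balance=765567)
1 | pay 300957 | balance=480686
2 | pay 286215 | balance=204565
3 | pay 269611 | balance=0
4 | pay 291515 | balance=0

0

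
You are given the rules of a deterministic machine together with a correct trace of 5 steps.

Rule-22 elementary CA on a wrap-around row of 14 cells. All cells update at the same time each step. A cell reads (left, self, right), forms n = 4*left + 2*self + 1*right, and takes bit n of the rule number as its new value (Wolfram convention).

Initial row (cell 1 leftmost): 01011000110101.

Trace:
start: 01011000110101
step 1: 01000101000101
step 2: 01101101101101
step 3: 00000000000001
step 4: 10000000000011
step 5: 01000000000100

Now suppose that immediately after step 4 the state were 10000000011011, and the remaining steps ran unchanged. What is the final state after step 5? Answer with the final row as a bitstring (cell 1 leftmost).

state after step 4 := 10000000011011
step 5: 01000000100000

01000000100000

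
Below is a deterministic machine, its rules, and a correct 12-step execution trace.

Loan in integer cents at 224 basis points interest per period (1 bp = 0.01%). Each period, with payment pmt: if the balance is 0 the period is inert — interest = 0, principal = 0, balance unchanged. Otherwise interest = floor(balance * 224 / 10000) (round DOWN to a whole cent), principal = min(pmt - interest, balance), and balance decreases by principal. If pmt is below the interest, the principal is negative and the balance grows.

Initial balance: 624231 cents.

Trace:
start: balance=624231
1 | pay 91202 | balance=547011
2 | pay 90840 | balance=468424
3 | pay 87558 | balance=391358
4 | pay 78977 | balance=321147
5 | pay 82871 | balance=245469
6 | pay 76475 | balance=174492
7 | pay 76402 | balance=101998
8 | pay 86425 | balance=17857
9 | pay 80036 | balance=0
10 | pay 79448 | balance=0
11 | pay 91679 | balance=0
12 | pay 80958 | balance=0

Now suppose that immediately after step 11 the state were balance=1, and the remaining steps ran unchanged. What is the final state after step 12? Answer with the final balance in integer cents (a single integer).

0

state after step 11 := balance=1
12 | pay 80958 | balance=0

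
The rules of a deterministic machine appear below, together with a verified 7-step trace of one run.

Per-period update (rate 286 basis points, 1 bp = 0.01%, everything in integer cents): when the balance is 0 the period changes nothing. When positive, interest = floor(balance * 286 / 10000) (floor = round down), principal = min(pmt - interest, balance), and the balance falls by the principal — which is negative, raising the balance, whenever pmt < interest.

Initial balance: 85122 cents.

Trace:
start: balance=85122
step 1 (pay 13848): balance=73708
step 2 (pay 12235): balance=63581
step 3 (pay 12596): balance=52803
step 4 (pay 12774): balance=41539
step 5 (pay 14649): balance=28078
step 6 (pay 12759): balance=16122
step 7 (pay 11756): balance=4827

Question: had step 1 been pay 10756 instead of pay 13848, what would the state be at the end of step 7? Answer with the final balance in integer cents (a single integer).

8486

(re-executing from step 1 with the substitution; state before step 1: balance=85122)
step 1 (pay 10756): balance=76800
step 2 (pay 12235): balance=66761
step 3 (pay 12596): balance=56074
step 4 (pay 12774): balance=44903
step 5 (pay 14649): balance=31538
step 6 (pay 12759): balance=19680
step 7 (pay 11756): balance=8486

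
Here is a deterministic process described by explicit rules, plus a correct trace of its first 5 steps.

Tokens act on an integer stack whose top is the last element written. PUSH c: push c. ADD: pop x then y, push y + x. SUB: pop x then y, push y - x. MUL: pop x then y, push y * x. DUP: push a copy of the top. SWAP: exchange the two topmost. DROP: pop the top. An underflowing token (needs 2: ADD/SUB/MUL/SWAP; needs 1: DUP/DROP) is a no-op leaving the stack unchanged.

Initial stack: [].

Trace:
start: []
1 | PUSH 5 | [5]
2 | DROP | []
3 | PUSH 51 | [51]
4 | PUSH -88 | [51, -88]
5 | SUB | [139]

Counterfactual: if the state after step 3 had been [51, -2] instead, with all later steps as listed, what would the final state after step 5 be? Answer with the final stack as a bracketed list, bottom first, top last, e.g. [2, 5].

state after step 3 := [51, -2]
4 | PUSH -88 | [51, -2, -88]
5 | SUB | [51, 86]

[51, 86]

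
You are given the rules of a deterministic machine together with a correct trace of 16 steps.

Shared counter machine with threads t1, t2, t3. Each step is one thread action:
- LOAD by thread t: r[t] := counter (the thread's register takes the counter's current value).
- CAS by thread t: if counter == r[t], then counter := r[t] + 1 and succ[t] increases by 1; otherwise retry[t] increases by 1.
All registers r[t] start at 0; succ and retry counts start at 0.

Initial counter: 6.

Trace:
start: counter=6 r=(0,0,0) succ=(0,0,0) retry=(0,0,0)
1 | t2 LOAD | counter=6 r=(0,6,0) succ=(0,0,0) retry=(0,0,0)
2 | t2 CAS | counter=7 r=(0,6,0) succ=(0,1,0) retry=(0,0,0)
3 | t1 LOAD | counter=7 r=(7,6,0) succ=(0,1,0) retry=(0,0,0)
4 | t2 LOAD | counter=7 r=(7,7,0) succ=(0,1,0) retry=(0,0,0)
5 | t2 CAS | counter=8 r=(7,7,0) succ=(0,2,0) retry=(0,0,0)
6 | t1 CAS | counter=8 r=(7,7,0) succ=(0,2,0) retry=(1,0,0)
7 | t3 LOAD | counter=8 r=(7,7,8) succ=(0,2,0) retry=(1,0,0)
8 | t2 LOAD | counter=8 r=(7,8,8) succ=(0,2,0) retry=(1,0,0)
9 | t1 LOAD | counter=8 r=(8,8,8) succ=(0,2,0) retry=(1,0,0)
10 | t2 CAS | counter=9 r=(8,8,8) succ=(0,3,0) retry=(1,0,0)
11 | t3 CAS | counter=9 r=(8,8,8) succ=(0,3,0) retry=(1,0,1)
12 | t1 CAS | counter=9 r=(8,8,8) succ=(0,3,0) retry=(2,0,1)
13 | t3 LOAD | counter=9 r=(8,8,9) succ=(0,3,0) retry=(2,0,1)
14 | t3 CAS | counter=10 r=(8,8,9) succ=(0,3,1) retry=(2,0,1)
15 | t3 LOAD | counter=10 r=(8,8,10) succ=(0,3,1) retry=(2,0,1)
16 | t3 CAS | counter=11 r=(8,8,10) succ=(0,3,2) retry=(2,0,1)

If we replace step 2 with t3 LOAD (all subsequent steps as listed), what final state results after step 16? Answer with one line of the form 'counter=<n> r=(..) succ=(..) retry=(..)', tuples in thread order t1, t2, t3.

(re-executing from step 2 with the substitution; state before step 2: counter=6 r=(0,6,0) succ=(0,0,0) retry=(0,0,0))
2 | t3 LOAD | counter=6 r=(0,6,6) succ=(0,0,0) retry=(0,0,0)
3 | t1 LOAD | counter=6 r=(6,6,6) succ=(0,0,0) retry=(0,0,0)
4 | t2 LOAD | counter=6 r=(6,6,6) succ=(0,0,0) retry=(0,0,0)
5 | t2 CAS | counter=7 r=(6,6,6) succ=(0,1,0) retry=(0,0,0)
6 | t1 CAS | counter=7 r=(6,6,6) succ=(0,1,0) retry=(1,0,0)
7 | t3 LOAD | counter=7 r=(6,6,7) succ=(0,1,0) retry=(1,0,0)
8 | t2 LOAD | counter=7 r=(6,7,7) succ=(0,1,0) retry=(1,0,0)
9 | t1 LOAD | counter=7 r=(7,7,7) succ=(0,1,0) retry=(1,0,0)
10 | t2 CAS | counter=8 r=(7,7,7) succ=(0,2,0) retry=(1,0,0)
11 | t3 CAS | counter=8 r=(7,7,7) succ=(0,2,0) retry=(1,0,1)
12 | t1 CAS | counter=8 r=(7,7,7) succ=(0,2,0) retry=(2,0,1)
13 | t3 LOAD | counter=8 r=(7,7,8) succ=(0,2,0) retry=(2,0,1)
14 | t3 CAS | counter=9 r=(7,7,8) succ=(0,2,1) retry=(2,0,1)
15 | t3 LOAD | counter=9 r=(7,7,9) succ=(0,2,1) retry=(2,0,1)
16 | t3 CAS | counter=10 r=(7,7,9) succ=(0,2,2) retry=(2,0,1)

counter=10 r=(7,7,9) succ=(0,2,2) retry=(2,0,1)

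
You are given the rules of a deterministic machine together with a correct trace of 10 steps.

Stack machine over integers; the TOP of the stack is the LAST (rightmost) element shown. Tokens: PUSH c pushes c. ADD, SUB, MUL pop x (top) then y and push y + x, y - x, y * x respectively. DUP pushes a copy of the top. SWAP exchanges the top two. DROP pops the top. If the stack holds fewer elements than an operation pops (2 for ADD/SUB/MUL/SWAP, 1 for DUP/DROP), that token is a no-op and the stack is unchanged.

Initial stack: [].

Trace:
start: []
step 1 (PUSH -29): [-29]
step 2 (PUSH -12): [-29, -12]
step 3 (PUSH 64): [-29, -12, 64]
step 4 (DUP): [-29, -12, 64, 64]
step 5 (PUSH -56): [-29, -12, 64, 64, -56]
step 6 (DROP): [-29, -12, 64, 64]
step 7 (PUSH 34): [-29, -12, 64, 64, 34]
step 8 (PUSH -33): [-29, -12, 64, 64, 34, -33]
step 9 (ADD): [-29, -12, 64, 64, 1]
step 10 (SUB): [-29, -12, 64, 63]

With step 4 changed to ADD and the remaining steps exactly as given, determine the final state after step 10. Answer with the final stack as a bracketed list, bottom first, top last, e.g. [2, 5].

(re-executing from step 4 with the substitution; state before step 4: [-29, -12, 64])
step 4 (ADD): [-29, 52]
step 5 (PUSH -56): [-29, 52, -56]
step 6 (DROP): [-29, 52]
step 7 (PUSH 34): [-29, 52, 34]
step 8 (PUSH -33): [-29, 52, 34, -33]
step 9 (ADD): [-29, 52, 1]
step 10 (SUB): [-29, 51]

[-29, 51]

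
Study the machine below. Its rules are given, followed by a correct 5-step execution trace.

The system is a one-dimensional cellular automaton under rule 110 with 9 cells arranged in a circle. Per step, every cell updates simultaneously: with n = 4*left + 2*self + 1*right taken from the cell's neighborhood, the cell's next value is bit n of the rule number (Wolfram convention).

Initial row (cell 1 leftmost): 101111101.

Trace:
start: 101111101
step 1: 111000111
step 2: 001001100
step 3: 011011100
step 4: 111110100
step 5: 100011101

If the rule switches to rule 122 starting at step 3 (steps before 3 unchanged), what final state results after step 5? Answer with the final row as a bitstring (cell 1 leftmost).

(re-executing steps 3..5 under rule 122; state before step 3: 001001100)
step 3: 010111110
step 4: 101100011
step 5: 111110110

111110110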